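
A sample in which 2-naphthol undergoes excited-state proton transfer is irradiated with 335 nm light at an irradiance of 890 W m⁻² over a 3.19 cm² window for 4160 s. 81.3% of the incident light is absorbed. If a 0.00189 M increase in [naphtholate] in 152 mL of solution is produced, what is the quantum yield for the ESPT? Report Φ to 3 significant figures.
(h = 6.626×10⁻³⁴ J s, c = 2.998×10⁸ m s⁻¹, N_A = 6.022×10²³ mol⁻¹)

Φ = 0.107

Product: (0.00189 M)(0.152 L) = 2.873×10⁻⁴ mol.
Photon energy at 335 nm: hc/λ = (6.626×10⁻³⁴)(2.998×10⁸)/(335×10⁻⁹) = 5.930×10⁻¹⁹ J.
Energy delivered: (890 W m⁻²)(3.19×10⁻⁴ m²)(4160 s) = 1181 J.
Photons incident: 1181 / 5.930×10⁻¹⁹ = 1.992×10²¹, i.e. 1.992×10²¹/6.022×10²³ = 0.003308 mol.
Photons absorbed: 0.813 × 0.003308 = 0.002689 mol.
Φ = 2.873×10⁻⁴ mol / 0.002689 mol photons = 0.107.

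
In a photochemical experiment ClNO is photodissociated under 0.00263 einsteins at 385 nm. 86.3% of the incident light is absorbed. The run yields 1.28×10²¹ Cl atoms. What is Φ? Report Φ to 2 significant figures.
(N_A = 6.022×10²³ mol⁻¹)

Product: 1.28×10²¹ / 6.022×10²³ = 0.002126 mol.
Photons absorbed: 0.863 × 0.00263 = 0.002270 mol.
Φ = 0.002126 mol / 0.002270 mol photons = 0.94.

Φ = 0.94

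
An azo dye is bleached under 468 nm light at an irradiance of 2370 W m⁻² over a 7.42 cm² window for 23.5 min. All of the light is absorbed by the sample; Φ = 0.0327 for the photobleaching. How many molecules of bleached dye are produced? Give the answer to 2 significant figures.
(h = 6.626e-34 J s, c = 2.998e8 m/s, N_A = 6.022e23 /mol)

Photon energy at 468 nm: hc/λ = (6.626e-34)(2.998e8)/(468e-9) = 4.245e-19 J.
Energy delivered: (2370 W m⁻²)(7.42e-4 m²)(1410 s) = 2480 J.
Photons incident: 2480 / 4.245e-19 = 5.842e21, i.e. 5.842e21/6.022e23 = 0.009701 mol.
Product: Φ × n_abs = 0.0327 × 0.009701 = 3.172e-4 mol.
As a count: 3.172e-4 × 6.022e23 = 1.9e20.

1.9e20 molecules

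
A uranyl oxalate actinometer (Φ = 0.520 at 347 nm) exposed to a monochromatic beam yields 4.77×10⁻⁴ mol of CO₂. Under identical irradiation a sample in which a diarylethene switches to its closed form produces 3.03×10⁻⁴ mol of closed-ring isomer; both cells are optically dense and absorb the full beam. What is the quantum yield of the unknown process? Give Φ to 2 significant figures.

Photons absorbed by the actinometer: 4.77×10⁻⁴ / 0.520 = 9.173×10⁻⁴ mol.
Φ(unknown) = 3.03×10⁻⁴ / 9.173×10⁻⁴ = 0.33.

Φ = 0.33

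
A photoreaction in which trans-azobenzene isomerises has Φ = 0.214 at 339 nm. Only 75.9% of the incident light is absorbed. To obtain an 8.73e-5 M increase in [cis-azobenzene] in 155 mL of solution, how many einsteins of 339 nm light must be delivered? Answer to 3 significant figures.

Product: (8.73e-5 M)(0.155 L) = 1.353e-5 mol.
Photons that must be absorbed: 1.353e-5 / 0.214 = 6.322e-5 mol.
Incident photons needed: 6.322e-5 / 0.759 = 8.329e-5 mol.

8.33e-5 einstein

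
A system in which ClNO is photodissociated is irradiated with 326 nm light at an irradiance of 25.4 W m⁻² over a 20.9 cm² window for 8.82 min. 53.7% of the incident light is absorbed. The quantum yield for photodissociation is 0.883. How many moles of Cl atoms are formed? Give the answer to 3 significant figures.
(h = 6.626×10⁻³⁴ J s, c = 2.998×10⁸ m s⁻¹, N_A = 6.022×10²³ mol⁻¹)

Photon energy at 326 nm: hc/λ = (6.626×10⁻³⁴)(2.998×10⁸)/(326×10⁻⁹) = 6.093×10⁻¹⁹ J.
Energy delivered: (25.4 W m⁻²)(20.9×10⁻⁴ m²)(529.2 s) = 28.09 J.
Photons incident: 28.09 / 6.093×10⁻¹⁹ = 4.610×10¹⁹, i.e. 4.610×10¹⁹/6.022×10²³ = 7.655×10⁻⁵ mol.
Photons absorbed: 0.537 × 7.655×10⁻⁵ = 4.111×10⁻⁵ mol.
Product: Φ × n_abs = 0.883 × 4.111×10⁻⁵ = 3.630×10⁻⁵ mol.

3.63×10⁻⁵ mol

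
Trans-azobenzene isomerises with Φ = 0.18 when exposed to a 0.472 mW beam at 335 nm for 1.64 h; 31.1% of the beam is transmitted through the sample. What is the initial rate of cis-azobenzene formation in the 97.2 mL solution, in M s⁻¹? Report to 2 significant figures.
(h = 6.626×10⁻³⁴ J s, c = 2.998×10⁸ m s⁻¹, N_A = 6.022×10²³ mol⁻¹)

Photon energy at 335 nm: hc/λ = (6.626×10⁻³⁴)(2.998×10⁸)/(335×10⁻⁹) = 5.930×10⁻¹⁹ J.
Energy delivered: (0.472 mW)(5904 s) = 2.787 J.
Photons incident: 2.787 / 5.930×10⁻¹⁹ = 4.700×10¹⁸, i.e. 4.700×10¹⁸/6.022×10²³ = 7.805×10⁻⁶ mol.
Fraction absorbed: 1 − 31.1/100 = 0.6890.
Photons absorbed: 0.6890 × 7.805×10⁻⁶ = 5.378×10⁻⁶ mol.
Product formed: 0.18 × 5.378×10⁻⁶ = 9.680×10⁻⁷ mol.
Rate: 9.680×10⁻⁷ mol / (5904 s × 0.0972 L) = 1.7×10⁻⁹ M s⁻¹.

1.7×10⁻⁹ M s⁻¹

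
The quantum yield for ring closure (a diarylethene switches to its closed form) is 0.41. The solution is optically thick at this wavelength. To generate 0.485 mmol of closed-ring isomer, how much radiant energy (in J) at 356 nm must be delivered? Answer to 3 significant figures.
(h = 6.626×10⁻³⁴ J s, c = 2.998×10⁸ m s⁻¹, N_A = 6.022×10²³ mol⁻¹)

Product: 0.485 mmol = 4.85×10⁻⁴ mol.
Photons that must be absorbed: 4.85×10⁻⁴ / 0.41 = 0.001183 mol.
Photon energy: hc/λ = 5.580×10⁻¹⁹ J; per mole, 3.360×10⁵ J mol⁻¹.
Energy required: 0.001183 × 3.360×10⁵ = 397 J.

397 J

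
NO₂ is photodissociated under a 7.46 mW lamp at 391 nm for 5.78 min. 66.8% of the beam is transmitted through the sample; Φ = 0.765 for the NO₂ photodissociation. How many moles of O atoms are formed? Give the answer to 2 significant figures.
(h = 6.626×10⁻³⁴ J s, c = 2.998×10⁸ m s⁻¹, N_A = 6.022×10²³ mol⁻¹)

2.1×10⁻⁶ mol

Photon energy at 391 nm: hc/λ = (6.626×10⁻³⁴)(2.998×10⁸)/(391×10⁻⁹) = 5.080×10⁻¹⁹ J.
Energy delivered: (7.46 mW)(346.8 s) = 2.587 J.
Photons incident: 2.587 / 5.080×10⁻¹⁹ = 5.093×10¹⁸, i.e. 5.093×10¹⁸/6.022×10²³ = 8.457×10⁻⁶ mol.
Fraction absorbed: 1 − 66.8/100 = 0.3320.
Photons absorbed: 0.3320 × 8.457×10⁻⁶ = 2.808×10⁻⁶ mol.
Product: Φ × n_abs = 0.765 × 2.808×10⁻⁶ = 2.148×10⁻⁶ mol.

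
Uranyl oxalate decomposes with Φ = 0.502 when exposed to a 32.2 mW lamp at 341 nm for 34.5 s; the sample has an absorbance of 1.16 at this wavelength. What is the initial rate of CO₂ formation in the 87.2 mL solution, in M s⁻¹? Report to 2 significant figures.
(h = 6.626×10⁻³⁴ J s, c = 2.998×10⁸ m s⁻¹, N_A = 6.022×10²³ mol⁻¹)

4.9×10⁻⁷ M s⁻¹

Photon energy at 341 nm: hc/λ = (6.626×10⁻³⁴)(2.998×10⁸)/(341×10⁻⁹) = 5.825×10⁻¹⁹ J.
Energy delivered: (32.2 mW)(34.5 s) = 1.111 J.
Photons incident: 1.111 / 5.825×10⁻¹⁹ = 1.907×10¹⁸, i.e. 1.907×10¹⁸/6.022×10²³ = 3.167×10⁻⁶ mol.
Fraction absorbed: 1 − 10^(−1.16) = 0.9308.
Photons absorbed: 0.9308 × 3.167×10⁻⁶ = 2.948×10⁻⁶ mol.
Product formed: 0.502 × 2.948×10⁻⁶ = 1.480×10⁻⁶ mol.
Rate: 1.480×10⁻⁶ mol / (34.5 s × 0.0872 L) = 4.9×10⁻⁷ M s⁻¹.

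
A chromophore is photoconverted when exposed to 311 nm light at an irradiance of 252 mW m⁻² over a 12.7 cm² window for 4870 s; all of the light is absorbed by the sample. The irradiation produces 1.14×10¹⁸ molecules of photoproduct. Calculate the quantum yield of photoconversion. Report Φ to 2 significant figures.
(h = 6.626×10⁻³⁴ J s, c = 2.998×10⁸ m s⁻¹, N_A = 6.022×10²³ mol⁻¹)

Φ = 0.47

Product: 1.14×10¹⁸ / 6.022×10²³ = 1.893×10⁻⁶ mol.
Photon energy at 311 nm: hc/λ = (6.626×10⁻³⁴)(2.998×10⁸)/(311×10⁻⁹) = 6.387×10⁻¹⁹ J.
Energy delivered: (252 mW m⁻²)(12.7×10⁻⁴ m²)(4870 s) = 1.559 J.
Photons incident: 1.559 / 6.387×10⁻¹⁹ = 2.441×10¹⁸, i.e. 2.441×10¹⁸/6.022×10²³ = 4.053×10⁻⁶ mol.
Φ = 1.893×10⁻⁶ mol / 4.053×10⁻⁶ mol photons = 0.47.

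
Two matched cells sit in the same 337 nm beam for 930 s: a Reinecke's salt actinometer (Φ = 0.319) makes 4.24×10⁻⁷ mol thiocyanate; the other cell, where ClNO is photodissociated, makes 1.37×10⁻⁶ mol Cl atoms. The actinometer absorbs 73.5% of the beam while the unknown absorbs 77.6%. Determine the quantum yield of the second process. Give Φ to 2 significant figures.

Φ = 0.98

Photons absorbed by the actinometer: 4.24×10⁻⁷ / 0.319 = 1.329×10⁻⁶ mol.
Incident flux: 1.329×10⁻⁶ / 0.735 = 1.808×10⁻⁶ einstein.
Absorbed by unknown: 0.776 × 1.808×10⁻⁶ = 1.403×10⁻⁶ mol.
Φ(unknown) = 1.37×10⁻⁶ / 1.403×10⁻⁶ = 0.98.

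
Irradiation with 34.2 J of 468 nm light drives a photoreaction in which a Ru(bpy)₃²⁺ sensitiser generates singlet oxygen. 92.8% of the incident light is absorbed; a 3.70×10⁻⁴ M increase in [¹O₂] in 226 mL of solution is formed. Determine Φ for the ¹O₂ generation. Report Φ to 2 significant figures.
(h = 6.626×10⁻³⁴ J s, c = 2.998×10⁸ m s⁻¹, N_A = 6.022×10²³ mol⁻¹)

Product: (3.70×10⁻⁴ M)(0.226 L) = 8.362×10⁻⁵ mol.
Photon energy at 468 nm: hc/λ = (6.626×10⁻³⁴)(2.998×10⁸)/(468×10⁻⁹) = 4.245×10⁻¹⁹ J.
Photons incident: 34.2 / 4.245×10⁻¹⁹ = 8.057×10¹⁹, i.e. 8.057×10¹⁹/6.022×10²³ = 1.338×10⁻⁴ mol.
Photons absorbed: 0.928 × 1.338×10⁻⁴ = 1.242×10⁻⁴ mol.
Φ = 8.362×10⁻⁵ mol / 1.242×10⁻⁴ mol photons = 0.67.

Φ = 0.67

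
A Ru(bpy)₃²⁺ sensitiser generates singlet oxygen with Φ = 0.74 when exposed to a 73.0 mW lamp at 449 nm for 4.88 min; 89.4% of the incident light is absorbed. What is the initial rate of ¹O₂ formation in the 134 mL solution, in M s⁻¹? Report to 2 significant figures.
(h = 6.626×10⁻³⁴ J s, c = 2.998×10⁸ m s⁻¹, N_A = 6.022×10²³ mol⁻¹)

Photon energy at 449 nm: hc/λ = (6.626×10⁻³⁴)(2.998×10⁸)/(449×10⁻⁹) = 4.424×10⁻¹⁹ J.
Energy delivered: (73.0 mW)(292.8 s) = 21.37 J.
Photons incident: 21.37 / 4.424×10⁻¹⁹ = 4.830×10¹⁹, i.e. 4.830×10¹⁹/6.022×10²³ = 8.021×10⁻⁵ mol.
Photons absorbed: 0.894 × 8.021×10⁻⁵ = 7.171×10⁻⁵ mol.
Product formed: 0.74 × 7.171×10⁻⁵ = 5.307×10⁻⁵ mol.
Rate: 5.307×10⁻⁵ mol / (292.8 s × 0.134 L) = 1.4×10⁻⁶ M s⁻¹.

1.4×10⁻⁶ M s⁻¹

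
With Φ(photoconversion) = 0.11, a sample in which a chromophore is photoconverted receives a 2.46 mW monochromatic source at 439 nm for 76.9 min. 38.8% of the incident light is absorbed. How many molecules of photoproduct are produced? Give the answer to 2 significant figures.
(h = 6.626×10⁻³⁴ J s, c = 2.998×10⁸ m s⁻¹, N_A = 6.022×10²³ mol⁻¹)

Photon energy at 439 nm: hc/λ = (6.626×10⁻³⁴)(2.998×10⁸)/(439×10⁻⁹) = 4.525×10⁻¹⁹ J.
Energy delivered: (2.46 mW)(4614 s) = 11.35 J.
Photons incident: 11.35 / 4.525×10⁻¹⁹ = 2.508×10¹⁹, i.e. 2.508×10¹⁹/6.022×10²³ = 4.165×10⁻⁵ mol.
Photons absorbed: 0.388 × 4.165×10⁻⁵ = 1.616×10⁻⁵ mol.
Product: Φ × n_abs = 0.11 × 1.616×10⁻⁵ = 1.778×10⁻⁶ mol.
As a count: 1.778×10⁻⁶ × 6.022×10²³ = 1.1×10¹⁸.

1.1×10¹⁸ molecules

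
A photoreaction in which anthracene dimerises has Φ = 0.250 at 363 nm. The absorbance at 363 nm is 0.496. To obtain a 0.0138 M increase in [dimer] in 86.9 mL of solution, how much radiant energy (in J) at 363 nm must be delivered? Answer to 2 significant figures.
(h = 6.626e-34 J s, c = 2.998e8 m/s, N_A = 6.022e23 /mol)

2300 J

Product: (0.0138 M)(0.0869 L) = 0.001199 mol.
Photons that must be absorbed: 0.001199 / 0.250 = 0.004796 mol.
Fraction absorbed: 1 − 10^(−0.496) = 0.6808.
Incident photons needed: 0.004796 / 0.6808 = 0.007045 mol.
Photon energy: hc/λ = 5.472e-19 J; per mole, 3.295e5 J mol⁻¹.
Energy required: 0.007045 × 3.295e5 = 2300 J.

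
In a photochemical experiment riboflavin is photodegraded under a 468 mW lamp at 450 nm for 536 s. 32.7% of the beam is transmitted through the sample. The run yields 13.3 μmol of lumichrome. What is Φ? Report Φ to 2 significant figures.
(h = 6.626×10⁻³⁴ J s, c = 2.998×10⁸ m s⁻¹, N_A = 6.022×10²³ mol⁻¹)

Φ = 0.021

Product: 13.3 μmol = 1.33×10⁻⁵ mol.
Photon energy at 450 nm: hc/λ = (6.626×10⁻³⁴)(2.998×10⁸)/(450×10⁻⁹) = 4.414×10⁻¹⁹ J.
Energy delivered: (468 mW)(536 s) = 250.8 J.
Photons incident: 250.8 / 4.414×10⁻¹⁹ = 5.682×10²⁰, i.e. 5.682×10²⁰/6.022×10²³ = 9.435×10⁻⁴ mol.
Fraction absorbed: 1 − 32.7/100 = 0.6730.
Photons absorbed: 0.6730 × 9.435×10⁻⁴ = 6.350×10⁻⁴ mol.
Φ = 1.33×10⁻⁵ mol / 6.350×10⁻⁴ mol photons = 0.021.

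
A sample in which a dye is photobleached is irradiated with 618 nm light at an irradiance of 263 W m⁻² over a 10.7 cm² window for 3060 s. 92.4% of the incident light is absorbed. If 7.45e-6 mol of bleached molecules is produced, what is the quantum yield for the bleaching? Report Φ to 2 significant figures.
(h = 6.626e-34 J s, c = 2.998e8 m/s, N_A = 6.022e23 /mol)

Photon energy at 618 nm: hc/λ = (6.626e-34)(2.998e8)/(618e-9) = 3.214e-19 J.
Energy delivered: (263 W m⁻²)(10.7e-4 m²)(3060 s) = 861.1 J.
Photons incident: 861.1 / 3.214e-19 = 2.679e21, i.e. 2.679e21/6.022e23 = 0.004449 mol.
Photons absorbed: 0.924 × 0.004449 = 0.004111 mol.
Φ = 7.45e-6 mol / 0.004111 mol photons = 0.0018.

Φ = 0.0018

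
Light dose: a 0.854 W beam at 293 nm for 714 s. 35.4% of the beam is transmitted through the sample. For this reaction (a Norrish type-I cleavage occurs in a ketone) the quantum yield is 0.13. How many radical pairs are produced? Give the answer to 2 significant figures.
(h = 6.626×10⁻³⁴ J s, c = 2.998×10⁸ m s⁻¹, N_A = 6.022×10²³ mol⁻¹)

Photon energy at 293 nm: hc/λ = (6.626×10⁻³⁴)(2.998×10⁸)/(293×10⁻⁹) = 6.780×10⁻¹⁹ J.
Energy delivered: (0.854 W)(714 s) = 609.8 J.
Photons incident: 609.8 / 6.780×10⁻¹⁹ = 8.994×10²⁰, i.e. 8.994×10²⁰/6.022×10²³ = 0.001494 mol.
Fraction absorbed: 1 − 35.4/100 = 0.6460.
Photons absorbed: 0.6460 × 0.001494 = 9.651×10⁻⁴ mol.
Product: Φ × n_abs = 0.13 × 9.651×10⁻⁴ = 1.255×10⁻⁴ mol.
As a count: 1.255×10⁻⁴ × 6.022×10²³ = 7.6×10¹⁹.

7.6×10¹⁹ radical pairs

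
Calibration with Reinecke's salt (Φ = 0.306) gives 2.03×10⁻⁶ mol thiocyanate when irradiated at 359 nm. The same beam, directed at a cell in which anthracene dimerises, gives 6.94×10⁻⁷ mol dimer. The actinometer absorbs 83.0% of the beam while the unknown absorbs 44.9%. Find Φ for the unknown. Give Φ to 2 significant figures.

Photons absorbed by the actinometer: 2.03×10⁻⁶ / 0.306 = 6.634×10⁻⁶ mol.
Incident flux: 6.634×10⁻⁶ / 0.830 = 7.993×10⁻⁶ einstein.
Absorbed by unknown: 0.449 × 7.993×10⁻⁶ = 3.589×10⁻⁶ mol.
Φ(unknown) = 6.94×10⁻⁷ / 3.589×10⁻⁶ = 0.19.

Φ = 0.19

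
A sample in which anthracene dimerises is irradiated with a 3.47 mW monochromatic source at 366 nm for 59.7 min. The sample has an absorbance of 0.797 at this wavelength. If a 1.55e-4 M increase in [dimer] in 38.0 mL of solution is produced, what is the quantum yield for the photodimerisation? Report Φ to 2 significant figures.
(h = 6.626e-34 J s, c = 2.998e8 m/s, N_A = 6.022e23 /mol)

Product: (1.55e-4 M)(0.038 L) = 5.890e-6 mol.
Photon energy at 366 nm: hc/λ = (6.626e-34)(2.998e8)/(366e-9) = 5.428e-19 J.
Energy delivered: (3.47 mW)(3582 s) = 12.43 J.
Photons incident: 12.43 / 5.428e-19 = 2.290e19, i.e. 2.290e19/6.022e23 = 3.803e-5 mol.
Fraction absorbed: 1 − 10^(−0.797) = 0.8404.
Photons absorbed: 0.8404 × 3.803e-5 = 3.196e-5 mol.
Φ = 5.890e-6 mol / 3.196e-5 mol photons = 0.18.

Φ = 0.18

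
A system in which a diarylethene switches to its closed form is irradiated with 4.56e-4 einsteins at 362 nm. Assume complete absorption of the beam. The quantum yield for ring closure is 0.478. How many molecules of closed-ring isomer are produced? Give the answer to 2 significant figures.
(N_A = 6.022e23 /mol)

1.3e20 molecules

Product: Φ × n_abs = 0.478 × 4.56e-4 = 2.180e-4 mol.
As a count: 2.180e-4 × 6.022e23 = 1.3e20.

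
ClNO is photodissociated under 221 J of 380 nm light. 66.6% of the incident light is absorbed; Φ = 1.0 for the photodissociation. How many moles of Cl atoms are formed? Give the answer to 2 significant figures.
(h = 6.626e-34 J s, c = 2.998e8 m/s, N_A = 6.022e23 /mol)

4.7e-4 mol

Photon energy at 380 nm: hc/λ = (6.626e-34)(2.998e8)/(380e-9) = 5.228e-19 J.
Photons incident: 221 / 5.228e-19 = 4.227e20, i.e. 4.227e20/6.022e23 = 7.019e-4 mol.
Photons absorbed: 0.666 × 7.019e-4 = 4.675e-4 mol.
Product: Φ × n_abs = 1.0 × 4.675e-4 = 4.675e-4 mol.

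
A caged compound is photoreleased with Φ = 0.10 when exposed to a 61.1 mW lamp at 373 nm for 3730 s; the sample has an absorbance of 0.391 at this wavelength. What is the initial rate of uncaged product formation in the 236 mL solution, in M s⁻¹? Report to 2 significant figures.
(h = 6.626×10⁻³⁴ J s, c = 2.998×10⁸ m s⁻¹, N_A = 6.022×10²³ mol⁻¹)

Photon energy at 373 nm: hc/λ = (6.626×10⁻³⁴)(2.998×10⁸)/(373×10⁻⁹) = 5.326×10⁻¹⁹ J.
Energy delivered: (61.1 mW)(3730 s) = 227.9 J.
Photons incident: 227.9 / 5.326×10⁻¹⁹ = 4.279×10²⁰, i.e. 4.279×10²⁰/6.022×10²³ = 7.106×10⁻⁴ mol.
Fraction absorbed: 1 − 10^(−0.391) = 0.5936.
Photons absorbed: 0.5936 × 7.106×10⁻⁴ = 4.218×10⁻⁴ mol.
Product formed: 0.10 × 4.218×10⁻⁴ = 4.218×10⁻⁵ mol.
Rate: 4.218×10⁻⁵ mol / (3730 s × 0.236 L) = 4.8×10⁻⁸ M s⁻¹.

4.8×10⁻⁸ M s⁻¹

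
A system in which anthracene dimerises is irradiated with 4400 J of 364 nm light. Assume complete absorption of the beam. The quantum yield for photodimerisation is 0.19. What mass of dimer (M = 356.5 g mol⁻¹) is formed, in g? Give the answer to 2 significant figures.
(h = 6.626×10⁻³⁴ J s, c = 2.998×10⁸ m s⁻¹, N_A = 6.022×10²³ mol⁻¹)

Photon energy at 364 nm: hc/λ = (6.626×10⁻³⁴)(2.998×10⁸)/(364×10⁻⁹) = 5.457×10⁻¹⁹ J.
Photons incident: 4400 / 5.457×10⁻¹⁹ = 8.063×10²¹, i.e. 8.063×10²¹/6.022×10²³ = 0.01339 mol.
Product: Φ × n_abs = 0.19 × 0.01339 = 0.002544 mol.
Mass: 0.002544 × 356.5 = 0.9069 g = 0.91 g.

0.91 g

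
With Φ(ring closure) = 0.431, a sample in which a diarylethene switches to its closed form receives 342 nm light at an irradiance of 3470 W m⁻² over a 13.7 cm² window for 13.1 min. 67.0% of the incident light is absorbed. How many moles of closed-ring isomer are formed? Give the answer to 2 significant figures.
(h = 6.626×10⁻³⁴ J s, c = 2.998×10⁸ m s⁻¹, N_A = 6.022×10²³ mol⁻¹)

0.0031 mol

Photon energy at 342 nm: hc/λ = (6.626×10⁻³⁴)(2.998×10⁸)/(342×10⁻⁹) = 5.808×10⁻¹⁹ J.
Energy delivered: (3470 W m⁻²)(13.7×10⁻⁴ m²)(786 s) = 3737 J.
Photons incident: 3737 / 5.808×10⁻¹⁹ = 6.434×10²¹, i.e. 6.434×10²¹/6.022×10²³ = 0.01068 mol.
Photons absorbed: 0.670 × 0.01068 = 0.007156 mol.
Product: Φ × n_abs = 0.431 × 0.007156 = 0.003084 mol.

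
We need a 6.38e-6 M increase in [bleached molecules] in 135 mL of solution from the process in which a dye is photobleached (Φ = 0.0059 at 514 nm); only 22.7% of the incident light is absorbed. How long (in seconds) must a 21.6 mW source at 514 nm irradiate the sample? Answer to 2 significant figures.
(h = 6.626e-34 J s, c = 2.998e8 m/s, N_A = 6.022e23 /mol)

Product: (6.38e-6 M)(0.135 L) = 8.613e-7 mol.
Photons that must be absorbed: 8.613e-7 / 0.0059 = 1.460e-4 mol.
Incident photons needed: 1.460e-4 / 0.227 = 6.432e-4 mol.
Photon energy: hc/λ = 3.865e-19 J; per mole, 2.328e5 J mol⁻¹.
Energy required: 6.432e-4 × 2.328e5 = 149.7 J.
Time: 149.7 J / 0.0216 W = 6900 s.

t ≈ 6900 s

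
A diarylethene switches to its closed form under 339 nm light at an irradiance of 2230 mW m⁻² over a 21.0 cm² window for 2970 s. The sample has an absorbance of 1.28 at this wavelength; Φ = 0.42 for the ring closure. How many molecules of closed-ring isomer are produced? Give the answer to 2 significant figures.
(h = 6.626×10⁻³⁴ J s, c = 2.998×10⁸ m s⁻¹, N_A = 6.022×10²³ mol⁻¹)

Photon energy at 339 nm: hc/λ = (6.626×10⁻³⁴)(2.998×10⁸)/(339×10⁻⁹) = 5.860×10⁻¹⁹ J.
Energy delivered: (2230 mW m⁻²)(21.0×10⁻⁴ m²)(2970 s) = 13.91 J.
Photons incident: 13.91 / 5.860×10⁻¹⁹ = 2.374×10¹⁹, i.e. 2.374×10¹⁹/6.022×10²³ = 3.942×10⁻⁵ mol.
Fraction absorbed: 1 − 10^(−1.28) = 0.9475.
Photons absorbed: 0.9475 × 3.942×10⁻⁵ = 3.735×10⁻⁵ mol.
Product: Φ × n_abs = 0.42 × 3.735×10⁻⁵ = 1.569×10⁻⁵ mol.
As a count: 1.569×10⁻⁵ × 6.022×10²³ = 9.4×10¹⁸.

9.4×10¹⁸ molecules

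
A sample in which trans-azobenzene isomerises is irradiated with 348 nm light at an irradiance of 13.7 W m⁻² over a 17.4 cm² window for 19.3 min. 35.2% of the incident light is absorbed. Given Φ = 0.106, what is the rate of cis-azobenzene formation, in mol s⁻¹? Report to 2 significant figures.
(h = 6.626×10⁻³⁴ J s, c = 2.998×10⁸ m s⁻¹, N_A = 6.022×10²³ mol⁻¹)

2.6×10⁻⁹ mol s⁻¹

Photon energy at 348 nm: hc/λ = (6.626×10⁻³⁴)(2.998×10⁸)/(348×10⁻⁹) = 5.708×10⁻¹⁹ J.
Energy delivered: (13.7 W m⁻²)(17.4×10⁻⁴ m²)(1158 s) = 27.60 J.
Photons incident: 27.60 / 5.708×10⁻¹⁹ = 4.835×10¹⁹, i.e. 4.835×10¹⁹/6.022×10²³ = 8.029×10⁻⁵ mol.
Photons absorbed: 0.352 × 8.029×10⁻⁵ = 2.826×10⁻⁵ mol.
Product formed: 0.106 × 2.826×10⁻⁵ = 2.996×10⁻⁶ mol.
Rate: 2.996×10⁻⁶ / 1158 s = 2.6×10⁻⁹ mol s⁻¹.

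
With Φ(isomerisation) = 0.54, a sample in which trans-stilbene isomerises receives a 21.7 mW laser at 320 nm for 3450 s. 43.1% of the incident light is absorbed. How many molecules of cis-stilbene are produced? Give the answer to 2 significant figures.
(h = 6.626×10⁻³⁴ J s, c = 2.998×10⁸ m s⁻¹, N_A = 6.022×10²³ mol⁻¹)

Photon energy at 320 nm: hc/λ = (6.626×10⁻³⁴)(2.998×10⁸)/(320×10⁻⁹) = 6.208×10⁻¹⁹ J.
Energy delivered: (21.7 mW)(3450 s) = 74.87 J.
Photons incident: 74.87 / 6.208×10⁻¹⁹ = 1.206×10²⁰, i.e. 1.206×10²⁰/6.022×10²³ = 2.003×10⁻⁴ mol.
Photons absorbed: 0.431 × 2.003×10⁻⁴ = 8.633×10⁻⁵ mol.
Product: Φ × n_abs = 0.54 × 8.633×10⁻⁵ = 4.662×10⁻⁵ mol.
As a count: 4.662×10⁻⁵ × 6.022×10²³ = 2.8×10¹⁹.

2.8×10¹⁹ molecules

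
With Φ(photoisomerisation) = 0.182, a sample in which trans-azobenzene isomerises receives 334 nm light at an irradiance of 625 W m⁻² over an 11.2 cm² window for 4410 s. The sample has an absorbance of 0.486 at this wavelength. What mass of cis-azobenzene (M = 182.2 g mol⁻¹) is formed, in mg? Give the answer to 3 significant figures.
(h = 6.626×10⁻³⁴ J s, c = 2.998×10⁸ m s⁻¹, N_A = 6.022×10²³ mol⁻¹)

Photon energy at 334 nm: hc/λ = (6.626×10⁻³⁴)(2.998×10⁸)/(334×10⁻⁹) = 5.948×10⁻¹⁹ J.
Energy delivered: (625 W m⁻²)(11.2×10⁻⁴ m²)(4410 s) = 3087 J.
Photons incident: 3087 / 5.948×10⁻¹⁹ = 5.190×10²¹, i.e. 5.190×10²¹/6.022×10²³ = 0.008618 mol.
Fraction absorbed: 1 − 10^(−0.486) = 0.6734.
Photons absorbed: 0.6734 × 0.008618 = 0.005803 mol.
Product: Φ × n_abs = 0.182 × 0.005803 = 0.001056 mol.
Mass: 0.001056 × 182.2 = 0.1924 g = 192 mg.

192 mg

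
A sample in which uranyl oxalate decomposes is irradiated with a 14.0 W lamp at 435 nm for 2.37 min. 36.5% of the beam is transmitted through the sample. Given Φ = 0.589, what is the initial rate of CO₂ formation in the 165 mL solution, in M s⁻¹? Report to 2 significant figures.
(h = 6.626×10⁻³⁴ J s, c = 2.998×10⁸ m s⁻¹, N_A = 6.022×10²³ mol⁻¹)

1.2×10⁻⁴ M s⁻¹

Photon energy at 435 nm: hc/λ = (6.626×10⁻³⁴)(2.998×10⁸)/(435×10⁻⁹) = 4.567×10⁻¹⁹ J.
Energy delivered: (14.0 W)(142.2 s) = 1991 J.
Photons incident: 1991 / 4.567×10⁻¹⁹ = 4.360×10²¹, i.e. 4.360×10²¹/6.022×10²³ = 0.007240 mol.
Fraction absorbed: 1 − 36.5/100 = 0.6350.
Photons absorbed: 0.6350 × 0.007240 = 0.004597 mol.
Product formed: 0.589 × 0.004597 = 0.002708 mol.
Rate: 0.002708 mol / (142.2 s × 0.165 L) = 1.2×10⁻⁴ M s⁻¹.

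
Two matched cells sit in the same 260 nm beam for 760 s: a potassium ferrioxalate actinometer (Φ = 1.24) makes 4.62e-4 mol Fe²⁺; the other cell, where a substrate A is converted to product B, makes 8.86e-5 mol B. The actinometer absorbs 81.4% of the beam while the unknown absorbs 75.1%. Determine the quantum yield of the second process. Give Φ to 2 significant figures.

Photons absorbed by the actinometer: 4.62e-4 / 1.24 = 3.726e-4 mol.
Incident flux: 3.726e-4 / 0.814 = 4.577e-4 einstein.
Absorbed by unknown: 0.751 × 4.577e-4 = 3.437e-4 mol.
Φ(unknown) = 8.86e-5 / 3.437e-4 = 0.26.

Φ = 0.26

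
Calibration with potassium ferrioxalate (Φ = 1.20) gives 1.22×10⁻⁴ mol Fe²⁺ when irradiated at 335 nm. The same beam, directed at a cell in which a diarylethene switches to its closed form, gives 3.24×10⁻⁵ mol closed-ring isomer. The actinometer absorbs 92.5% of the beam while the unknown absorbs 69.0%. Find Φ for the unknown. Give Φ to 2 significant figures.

Φ = 0.43

Photons absorbed by the actinometer: 1.22×10⁻⁴ / 1.20 = 1.017×10⁻⁴ mol.
Incident flux: 1.017×10⁻⁴ / 0.925 = 1.099×10⁻⁴ einstein.
Absorbed by unknown: 0.690 × 1.099×10⁻⁴ = 7.583×10⁻⁵ mol.
Φ(unknown) = 3.24×10⁻⁵ / 7.583×10⁻⁵ = 0.43.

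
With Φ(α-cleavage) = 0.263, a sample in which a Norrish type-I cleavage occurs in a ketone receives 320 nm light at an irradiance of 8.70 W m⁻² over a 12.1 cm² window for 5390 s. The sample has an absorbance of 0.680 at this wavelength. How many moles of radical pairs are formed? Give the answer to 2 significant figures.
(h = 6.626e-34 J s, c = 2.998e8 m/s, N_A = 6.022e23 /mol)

Photon energy at 320 nm: hc/λ = (6.626e-34)(2.998e8)/(320e-9) = 6.208e-19 J.
Energy delivered: (8.70 W m⁻²)(12.1e-4 m²)(5390 s) = 56.74 J.
Photons incident: 56.74 / 6.208e-19 = 9.140e19, i.e. 9.140e19/6.022e23 = 1.518e-4 mol.
Fraction absorbed: 1 − 10^(−0.680) = 0.7911.
Photons absorbed: 0.7911 × 1.518e-4 = 1.201e-4 mol.
Product: Φ × n_abs = 0.263 × 1.201e-4 = 3.159e-5 mol.

3.2e-5 mol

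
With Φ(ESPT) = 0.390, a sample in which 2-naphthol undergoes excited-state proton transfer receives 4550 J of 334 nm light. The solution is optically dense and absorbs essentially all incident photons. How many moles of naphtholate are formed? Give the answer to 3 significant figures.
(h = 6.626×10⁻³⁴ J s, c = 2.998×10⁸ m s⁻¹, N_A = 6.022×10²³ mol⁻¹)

Photon energy at 334 nm: hc/λ = (6.626×10⁻³⁴)(2.998×10⁸)/(334×10⁻⁹) = 5.948×10⁻¹⁹ J.
Photons incident: 4550 / 5.948×10⁻¹⁹ = 7.650×10²¹, i.e. 7.650×10²¹/6.022×10²³ = 0.01270 mol.
Product: Φ × n_abs = 0.390 × 0.01270 = 0.004953 mol.

0.00495 mol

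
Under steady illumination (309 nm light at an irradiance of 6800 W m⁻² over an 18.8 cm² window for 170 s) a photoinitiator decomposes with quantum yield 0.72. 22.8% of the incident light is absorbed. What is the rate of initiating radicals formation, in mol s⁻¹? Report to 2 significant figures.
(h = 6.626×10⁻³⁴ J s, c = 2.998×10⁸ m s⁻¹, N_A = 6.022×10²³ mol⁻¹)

5.4×10⁻⁶ mol s⁻¹

Photon energy at 309 nm: hc/λ = (6.626×10⁻³⁴)(2.998×10⁸)/(309×10⁻⁹) = 6.429×10⁻¹⁹ J.
Energy delivered: (6800 W m⁻²)(18.8×10⁻⁴ m²)(170 s) = 2173 J.
Photons incident: 2173 / 6.429×10⁻¹⁹ = 3.380×10²¹, i.e. 3.380×10²¹/6.022×10²³ = 0.005613 mol.
Photons absorbed: 0.228 × 0.005613 = 0.001280 mol.
Product formed: 0.72 × 0.001280 = 9.216×10⁻⁴ mol.
Rate: 9.216×10⁻⁴ / 170 s = 5.4×10⁻⁶ mol s⁻¹.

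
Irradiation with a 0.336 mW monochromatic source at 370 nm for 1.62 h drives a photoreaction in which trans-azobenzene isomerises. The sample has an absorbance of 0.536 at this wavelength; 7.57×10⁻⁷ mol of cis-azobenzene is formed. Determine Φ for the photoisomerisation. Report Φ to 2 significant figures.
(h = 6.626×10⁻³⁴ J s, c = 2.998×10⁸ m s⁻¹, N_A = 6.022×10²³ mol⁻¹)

Photon energy at 370 nm: hc/λ = (6.626×10⁻³⁴)(2.998×10⁸)/(370×10⁻⁹) = 5.369×10⁻¹⁹ J.
Energy delivered: (0.336 mW)(5832 s) = 1.960 J.
Photons incident: 1.960 / 5.369×10⁻¹⁹ = 3.651×10¹⁸, i.e. 3.651×10¹⁸/6.022×10²³ = 6.063×10⁻⁶ mol.
Fraction absorbed: 1 − 10^(−0.536) = 0.7089.
Photons absorbed: 0.7089 × 6.063×10⁻⁶ = 4.298×10⁻⁶ mol.
Φ = 7.57×10⁻⁷ mol / 4.298×10⁻⁶ mol photons = 0.18.

Φ = 0.18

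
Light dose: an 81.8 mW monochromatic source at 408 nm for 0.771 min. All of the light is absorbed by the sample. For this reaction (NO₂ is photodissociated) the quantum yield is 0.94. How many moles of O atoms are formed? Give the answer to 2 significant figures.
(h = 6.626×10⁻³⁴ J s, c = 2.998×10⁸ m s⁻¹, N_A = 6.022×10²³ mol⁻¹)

Photon energy at 408 nm: hc/λ = (6.626×10⁻³⁴)(2.998×10⁸)/(408×10⁻⁹) = 4.869×10⁻¹⁹ J.
Energy delivered: (81.8 mW)(46.26 s) = 3.784 J.
Photons incident: 3.784 / 4.869×10⁻¹⁹ = 7.772×10¹⁸, i.e. 7.772×10¹⁸/6.022×10²³ = 1.291×10⁻⁵ mol.
Product: Φ × n_abs = 0.94 × 1.291×10⁻⁵ = 1.214×10⁻⁵ mol.

1.2×10⁻⁵ mol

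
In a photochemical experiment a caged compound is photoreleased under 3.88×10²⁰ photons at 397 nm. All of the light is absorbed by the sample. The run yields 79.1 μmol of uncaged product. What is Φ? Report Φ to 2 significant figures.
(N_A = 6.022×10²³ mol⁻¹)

Φ = 0.12

Product: 79.1 μmol = 7.91×10⁻⁵ mol.
Moles of photons: 3.88×10²⁰ / 6.022×10²³ = 6.443×10⁻⁴ mol.
Φ = 7.91×10⁻⁵ mol / 6.443×10⁻⁴ mol photons = 0.12.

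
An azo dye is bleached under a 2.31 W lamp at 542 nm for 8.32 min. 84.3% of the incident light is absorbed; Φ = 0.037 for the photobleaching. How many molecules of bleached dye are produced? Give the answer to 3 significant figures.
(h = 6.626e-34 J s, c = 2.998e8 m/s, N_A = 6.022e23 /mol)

9.81e19 molecules

Photon energy at 542 nm: hc/λ = (6.626e-34)(2.998e8)/(542e-9) = 3.665e-19 J.
Energy delivered: (2.31 W)(499.2 s) = 1153 J.
Photons incident: 1153 / 3.665e-19 = 3.146e21, i.e. 3.146e21/6.022e23 = 0.005224 mol.
Photons absorbed: 0.843 × 0.005224 = 0.004404 mol.
Product: Φ × n_abs = 0.037 × 0.004404 = 1.629e-4 mol.
As a count: 1.629e-4 × 6.022e23 = 9.81e19.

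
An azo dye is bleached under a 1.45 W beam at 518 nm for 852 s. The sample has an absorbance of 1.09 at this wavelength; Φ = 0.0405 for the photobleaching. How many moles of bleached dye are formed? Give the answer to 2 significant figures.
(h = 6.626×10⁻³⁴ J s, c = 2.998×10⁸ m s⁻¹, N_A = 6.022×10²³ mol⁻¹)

Photon energy at 518 nm: hc/λ = (6.626×10⁻³⁴)(2.998×10⁸)/(518×10⁻⁹) = 3.835×10⁻¹⁹ J.
Energy delivered: (1.45 W)(852 s) = 1235 J.
Photons incident: 1235 / 3.835×10⁻¹⁹ = 3.220×10²¹, i.e. 3.220×10²¹/6.022×10²³ = 0.005347 mol.
Fraction absorbed: 1 − 10^(−1.09) = 0.9187.
Photons absorbed: 0.9187 × 0.005347 = 0.004912 mol.
Product: Φ × n_abs = 0.0405 × 0.004912 = 1.989×10⁻⁴ mol.

2.0×10⁻⁴ mol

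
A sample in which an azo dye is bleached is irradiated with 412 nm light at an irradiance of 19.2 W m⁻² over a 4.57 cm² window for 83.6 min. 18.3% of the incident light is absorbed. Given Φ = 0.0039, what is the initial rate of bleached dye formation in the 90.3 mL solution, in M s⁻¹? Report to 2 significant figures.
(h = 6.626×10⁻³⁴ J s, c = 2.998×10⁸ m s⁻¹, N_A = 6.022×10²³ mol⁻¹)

2.4×10⁻¹⁰ M s⁻¹

Photon energy at 412 nm: hc/λ = (6.626×10⁻³⁴)(2.998×10⁸)/(412×10⁻⁹) = 4.822×10⁻¹⁹ J.
Energy delivered: (19.2 W m⁻²)(4.57×10⁻⁴ m²)(5016 s) = 44.01 J.
Photons incident: 44.01 / 4.822×10⁻¹⁹ = 9.127×10¹⁹, i.e. 9.127×10¹⁹/6.022×10²³ = 1.516×10⁻⁴ mol.
Photons absorbed: 0.183 × 1.516×10⁻⁴ = 2.774×10⁻⁵ mol.
Product formed: 0.0039 × 2.774×10⁻⁵ = 1.082×10⁻⁷ mol.
Rate: 1.082×10⁻⁷ mol / (5016 s × 0.0903 L) = 2.4×10⁻¹⁰ M s⁻¹.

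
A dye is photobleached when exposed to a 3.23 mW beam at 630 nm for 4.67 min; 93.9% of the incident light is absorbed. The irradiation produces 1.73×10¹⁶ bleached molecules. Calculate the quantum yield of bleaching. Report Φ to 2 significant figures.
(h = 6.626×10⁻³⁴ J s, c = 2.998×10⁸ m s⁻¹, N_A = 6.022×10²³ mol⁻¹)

Product: 1.73×10¹⁶ / 6.022×10²³ = 2.873×10⁻⁸ mol.
Photon energy at 630 nm: hc/λ = (6.626×10⁻³⁴)(2.998×10⁸)/(630×10⁻⁹) = 3.153×10⁻¹⁹ J.
Energy delivered: (3.23 mW)(280.2 s) = 0.9050 J.
Photons incident: 0.9050 / 3.153×10⁻¹⁹ = 2.870×10¹⁸, i.e. 2.870×10¹⁸/6.022×10²³ = 4.766×10⁻⁶ mol.
Photons absorbed: 0.939 × 4.766×10⁻⁶ = 4.475×10⁻⁶ mol.
Φ = 2.873×10⁻⁸ mol / 4.475×10⁻⁶ mol photons = 0.0064.

Φ = 0.0064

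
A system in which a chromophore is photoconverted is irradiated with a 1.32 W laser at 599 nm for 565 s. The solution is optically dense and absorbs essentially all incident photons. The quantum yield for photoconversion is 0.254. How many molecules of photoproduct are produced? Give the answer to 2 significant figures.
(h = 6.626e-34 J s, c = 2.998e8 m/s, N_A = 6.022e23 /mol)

Photon energy at 599 nm: hc/λ = (6.626e-34)(2.998e8)/(599e-9) = 3.316e-19 J.
Energy delivered: (1.32 W)(565 s) = 745.8 J.
Photons incident: 745.8 / 3.316e-19 = 2.249e21, i.e. 2.249e21/6.022e23 = 0.003735 mol.
Product: Φ × n_abs = 0.254 × 0.003735 = 9.487e-4 mol.
As a count: 9.487e-4 × 6.022e23 = 5.7e20.

5.7e20 molecules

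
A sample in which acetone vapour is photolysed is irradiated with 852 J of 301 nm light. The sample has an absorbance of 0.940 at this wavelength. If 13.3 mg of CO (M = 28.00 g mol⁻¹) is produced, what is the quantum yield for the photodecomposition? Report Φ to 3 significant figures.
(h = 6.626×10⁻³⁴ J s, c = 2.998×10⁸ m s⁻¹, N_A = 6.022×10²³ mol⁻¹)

Product: 13.3 mg / 28.00 g mol⁻¹ = 4.750×10⁻⁴ mol.
Photon energy at 301 nm: hc/λ = (6.626×10⁻³⁴)(2.998×10⁸)/(301×10⁻⁹) = 6.600×10⁻¹⁹ J.
Photons incident: 852 / 6.600×10⁻¹⁹ = 1.291×10²¹, i.e. 1.291×10²¹/6.022×10²³ = 0.002144 mol.
Fraction absorbed: 1 − 10^(−0.940) = 0.8852.
Photons absorbed: 0.8852 × 0.002144 = 0.001898 mol.
Φ = 4.750×10⁻⁴ mol / 0.001898 mol photons = 0.250.

Φ = 0.250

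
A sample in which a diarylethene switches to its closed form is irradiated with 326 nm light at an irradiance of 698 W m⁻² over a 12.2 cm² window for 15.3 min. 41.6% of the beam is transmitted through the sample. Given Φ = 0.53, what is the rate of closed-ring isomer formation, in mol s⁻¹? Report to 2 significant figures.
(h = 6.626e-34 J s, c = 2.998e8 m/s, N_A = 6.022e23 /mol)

7.2e-7 mol s⁻¹

Photon energy at 326 nm: hc/λ = (6.626e-34)(2.998e8)/(326e-9) = 6.093e-19 J.
Energy delivered: (698 W m⁻²)(12.2e-4 m²)(918 s) = 781.7 J.
Photons incident: 781.7 / 6.093e-19 = 1.283e21, i.e. 1.283e21/6.022e23 = 0.002131 mol.
Fraction absorbed: 1 − 41.6/100 = 0.5840.
Photons absorbed: 0.5840 × 0.002131 = 0.001245 mol.
Product formed: 0.53 × 0.001245 = 6.599e-4 mol.
Rate: 6.599e-4 / 918 s = 7.2e-7 mol s⁻¹.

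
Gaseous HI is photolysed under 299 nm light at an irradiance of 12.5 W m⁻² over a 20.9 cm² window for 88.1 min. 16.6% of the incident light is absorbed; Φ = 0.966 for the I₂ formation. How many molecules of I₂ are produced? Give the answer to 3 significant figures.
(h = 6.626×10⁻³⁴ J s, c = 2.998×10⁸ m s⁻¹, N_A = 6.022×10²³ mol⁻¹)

3.33×10¹⁹ molecules

Photon energy at 299 nm: hc/λ = (6.626×10⁻³⁴)(2.998×10⁸)/(299×10⁻⁹) = 6.644×10⁻¹⁹ J.
Energy delivered: (12.5 W m⁻²)(20.9×10⁻⁴ m²)(5286 s) = 138.1 J.
Photons incident: 138.1 / 6.644×10⁻¹⁹ = 2.079×10²⁰, i.e. 2.079×10²⁰/6.022×10²³ = 3.452×10⁻⁴ mol.
Photons absorbed: 0.166 × 3.452×10⁻⁴ = 5.730×10⁻⁵ mol.
Product: Φ × n_abs = 0.966 × 5.730×10⁻⁵ = 5.535×10⁻⁵ mol.
As a count: 5.535×10⁻⁵ × 6.022×10²³ = 3.33×10¹⁹.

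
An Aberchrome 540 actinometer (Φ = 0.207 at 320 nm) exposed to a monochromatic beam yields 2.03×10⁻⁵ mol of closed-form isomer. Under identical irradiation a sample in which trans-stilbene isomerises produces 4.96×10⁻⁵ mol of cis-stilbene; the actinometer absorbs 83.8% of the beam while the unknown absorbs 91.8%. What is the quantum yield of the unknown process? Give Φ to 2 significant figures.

Photons absorbed by the actinometer: 2.03×10⁻⁵ / 0.207 = 9.807×10⁻⁵ mol.
Incident flux: 9.807×10⁻⁵ / 0.838 = 1.170×10⁻⁴ einstein.
Absorbed by unknown: 0.918 × 1.170×10⁻⁴ = 1.074×10⁻⁴ mol.
Φ(unknown) = 4.96×10⁻⁵ / 1.074×10⁻⁴ = 0.46.

Φ = 0.46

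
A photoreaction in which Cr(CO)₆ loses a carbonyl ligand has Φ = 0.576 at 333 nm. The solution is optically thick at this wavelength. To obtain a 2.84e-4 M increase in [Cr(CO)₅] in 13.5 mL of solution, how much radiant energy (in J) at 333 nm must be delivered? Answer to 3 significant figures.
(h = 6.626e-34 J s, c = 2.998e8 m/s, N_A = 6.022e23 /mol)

Product: (2.84e-4 M)(0.0135 L) = 3.834e-6 mol.
Photons that must be absorbed: 3.834e-6 / 0.576 = 6.656e-6 mol.
Photon energy: hc/λ = 5.965e-19 J; per mole, 3.592e5 J mol⁻¹.
Energy required: 6.656e-6 × 3.592e5 = 2.39 J.

2.39 J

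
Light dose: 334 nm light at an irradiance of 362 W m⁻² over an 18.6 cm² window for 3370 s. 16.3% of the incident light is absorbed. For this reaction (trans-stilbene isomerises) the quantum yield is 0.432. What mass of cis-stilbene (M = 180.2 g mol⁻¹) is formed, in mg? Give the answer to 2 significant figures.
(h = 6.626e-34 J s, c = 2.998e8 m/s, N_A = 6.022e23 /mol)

Photon energy at 334 nm: hc/λ = (6.626e-34)(2.998e8)/(334e-9) = 5.948e-19 J.
Energy delivered: (362 W m⁻²)(18.6e-4 m²)(3370 s) = 2269 J.
Photons incident: 2269 / 5.948e-19 = 3.815e21, i.e. 3.815e21/6.022e23 = 0.006335 mol.
Photons absorbed: 0.163 × 0.006335 = 0.001033 mol.
Product: Φ × n_abs = 0.432 × 0.001033 = 4.463e-4 mol.
Mass: 4.463e-4 × 180.2 = 0.08042 g = 80 mg.

80 mg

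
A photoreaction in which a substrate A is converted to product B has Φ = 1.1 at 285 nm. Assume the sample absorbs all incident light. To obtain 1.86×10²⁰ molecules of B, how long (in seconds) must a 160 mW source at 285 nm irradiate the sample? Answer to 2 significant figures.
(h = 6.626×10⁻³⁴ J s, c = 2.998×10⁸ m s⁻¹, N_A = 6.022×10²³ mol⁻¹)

t ≈ 740 s

Product: 1.86×10²⁰ / 6.022×10²³ = 3.089×10⁻⁴ mol.
Photons that must be absorbed: 3.089×10⁻⁴ / 1.1 = 2.808×10⁻⁴ mol.
Photon energy: hc/λ = 6.970×10⁻¹⁹ J; per mole, 4.197×10⁵ J mol⁻¹.
Energy required: 2.808×10⁻⁴ × 4.197×10⁵ = 117.9 J.
Time: 117.9 J / 0.16 W = 740 s.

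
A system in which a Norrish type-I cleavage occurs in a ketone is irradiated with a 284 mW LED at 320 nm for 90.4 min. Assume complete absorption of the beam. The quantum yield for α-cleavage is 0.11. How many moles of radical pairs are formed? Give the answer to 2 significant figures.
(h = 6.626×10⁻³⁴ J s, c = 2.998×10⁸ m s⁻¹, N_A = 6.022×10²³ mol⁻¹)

Photon energy at 320 nm: hc/λ = (6.626×10⁻³⁴)(2.998×10⁸)/(320×10⁻⁹) = 6.208×10⁻¹⁹ J.
Energy delivered: (284 mW)(5424 s) = 1540 J.
Photons incident: 1540 / 6.208×10⁻¹⁹ = 2.481×10²¹, i.e. 2.481×10²¹/6.022×10²³ = 0.004120 mol.
Product: Φ × n_abs = 0.11 × 0.004120 = 4.532×10⁻⁴ mol.

4.5×10⁻⁴ mol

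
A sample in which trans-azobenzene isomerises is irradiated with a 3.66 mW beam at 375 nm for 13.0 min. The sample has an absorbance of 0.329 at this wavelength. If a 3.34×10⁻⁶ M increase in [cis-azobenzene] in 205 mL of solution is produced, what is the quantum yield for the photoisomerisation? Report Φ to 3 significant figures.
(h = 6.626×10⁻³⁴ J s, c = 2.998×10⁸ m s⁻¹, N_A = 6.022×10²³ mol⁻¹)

Φ = 0.144

Product: (3.34×10⁻⁶ M)(0.205 L) = 6.847×10⁻⁷ mol.
Photon energy at 375 nm: hc/λ = (6.626×10⁻³⁴)(2.998×10⁸)/(375×10⁻⁹) = 5.297×10⁻¹⁹ J.
Energy delivered: (3.66 mW)(780 s) = 2.855 J.
Photons incident: 2.855 / 5.297×10⁻¹⁹ = 5.390×10¹⁸, i.e. 5.390×10¹⁸/6.022×10²³ = 8.951×10⁻⁶ mol.
Fraction absorbed: 1 − 10^(−0.329) = 0.5312.
Photons absorbed: 0.5312 × 8.951×10⁻⁶ = 4.755×10⁻⁶ mol.
Φ = 6.847×10⁻⁷ mol / 4.755×10⁻⁶ mol photons = 0.144.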